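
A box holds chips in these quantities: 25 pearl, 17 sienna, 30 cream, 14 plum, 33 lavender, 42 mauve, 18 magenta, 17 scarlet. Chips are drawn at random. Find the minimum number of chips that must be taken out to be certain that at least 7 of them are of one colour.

Put each drawn chip into a box by colour. The largest draw with every box below 7 takes min(count, 6) from each colour.
Σ min(cᵢ, 6) = 6 + 6 + 6 + 6 + 6 + 6 + 6 + 6 = 48.
Draw number 48 + 1 = 49 must push one box to 7.

49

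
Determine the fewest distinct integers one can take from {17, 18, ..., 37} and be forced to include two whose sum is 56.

13

Group the elements by complementary pair {x, 56−x}: {19,37}, {20,36}, {21,35}, …, giving 9 two-element pairs; the single value 28 (it cannot pair with itself since the integers are distinct); and 2 integers whose partner 56−x falls outside [17,37].
By pigeonhole, treating each of those 12 groups as a pigeonhole, one can pick one integer per group — 12 integers — with no two summing to 56.
The 13th integer lands in an occupied pair, forcing a sum of 56.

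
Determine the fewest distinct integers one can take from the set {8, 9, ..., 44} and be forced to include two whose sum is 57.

22

Two chosen integers sum to 57 exactly when both halves of some pair {x, 57−x} with 13 ≤ x ≤ 57−x ≤ 44 are chosen — 16 such pairs.
The remaining 5 elements (those with no distinct partner in range) can never complete a 57-sum, so the worst case takes all of them and one from each pair: 5 + 16 = 21.
The 22nd integer has to be the second member of some pair, so 21 + 1 = 22.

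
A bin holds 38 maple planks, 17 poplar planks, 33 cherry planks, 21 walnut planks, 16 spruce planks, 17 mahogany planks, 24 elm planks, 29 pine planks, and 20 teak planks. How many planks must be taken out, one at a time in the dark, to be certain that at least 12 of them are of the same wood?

An adversary could hand out at most 11 planks per wood: 11 + 11 + 11 + 11 + 11 + 11 + 11 + 11 + 11 = 99 planks and still no wood has 12.
Pigeonhole: one more plank lands in a wood already at 11, so 100 draws are enough and 99 are not.

100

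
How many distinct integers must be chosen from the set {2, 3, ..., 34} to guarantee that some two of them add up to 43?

21

Two chosen integers sum to 43 exactly when both halves of some pair {x, 43−x} with 9 ≤ x ≤ 43−x ≤ 34 are chosen — 13 such pairs.
The remaining 7 elements (those with no distinct partner in range) can never complete a 43-sum, so the worst case takes all of them and one from each pair: 7 + 13 = 20.
By pigeonhole, the 21st integer has to be the second member of some pair, so 20 + 1 = 21.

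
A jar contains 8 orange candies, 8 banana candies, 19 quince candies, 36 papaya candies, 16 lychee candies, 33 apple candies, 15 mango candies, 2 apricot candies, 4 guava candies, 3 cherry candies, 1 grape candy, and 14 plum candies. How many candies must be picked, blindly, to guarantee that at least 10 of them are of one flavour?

The 12 flavours are the holes; the candies drawn are the pigeons.
To avoid 10 of any one flavour, the worst case takes at most 9 of each flavour, or every candy of a flavour that has fewer than 9.
That gives 8 + 8 + 9 + 9 + 9 + 9 + 9 + 2 + 4 + 3 + 1 + 9 = 80 candies with no flavour reaching 10.
The next candy forces some flavour to 10, so 80 + 1 = 81.

81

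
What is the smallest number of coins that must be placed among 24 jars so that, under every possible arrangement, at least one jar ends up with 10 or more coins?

217

With 216 coins one could put exactly 9 in each of the 24 jars, and no jar would reach 10.
One more coin must land in a jar that already has 9, giving it 10.
So 24 × 9 + 1 = 217 coins are required.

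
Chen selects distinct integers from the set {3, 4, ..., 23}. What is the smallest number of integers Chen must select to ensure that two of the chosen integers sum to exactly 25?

12

A set avoiding the sum 25 can contain at most one of each pair {x, 25−x}, plus the 1 element whose complement lies outside the range.
The integers 13, …, 23 (11 of them) are such a set: any two sum to at least 13+14 = 27 > 25.
Any 12th integer completes one of the 10 pairs, so 12 choices force a sum of 25.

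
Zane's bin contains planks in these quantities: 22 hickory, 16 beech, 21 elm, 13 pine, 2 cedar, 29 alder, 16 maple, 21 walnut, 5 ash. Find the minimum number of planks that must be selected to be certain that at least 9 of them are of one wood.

64

Put each drawn plank into a box by wood. The largest draw with every box below 9 takes min(count, 8) from each wood; woods with fewer than 8 contribute all they have.
Σ min(cᵢ, 8) = 8 + 8 + 8 + 8 + 2 + 8 + 8 + 8 + 5 = 63.
Draw number 63 + 1 = 64 must push one box to 9.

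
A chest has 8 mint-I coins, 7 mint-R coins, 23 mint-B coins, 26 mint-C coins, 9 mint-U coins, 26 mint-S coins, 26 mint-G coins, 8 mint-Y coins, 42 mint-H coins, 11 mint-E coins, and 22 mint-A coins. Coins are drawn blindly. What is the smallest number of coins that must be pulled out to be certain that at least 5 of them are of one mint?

The 11 mints are the holes; the coins drawn are the pigeons.
To avoid 5 of any one mint, the worst case takes at most 4 of each mint.
That gives 4 + 4 + 4 + 4 + 4 + 4 + 4 + 4 + 4 + 4 + 4 = 44 coins with no mint reaching 5.
The next coin forces some mint to 5, so 44 + 1 = 45.

45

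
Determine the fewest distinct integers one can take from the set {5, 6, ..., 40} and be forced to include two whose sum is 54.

Two chosen integers sum to 54 exactly when both halves of some pair {x, 54−x} with 14 ≤ x ≤ 54−x ≤ 40 are chosen — 13 such pairs.
The remaining 10 elements (those with no distinct partner in range) can never complete a 54-sum, so the worst case takes all of them and one from each pair: 10 + 13 = 23.
The 24th integer has to be the second member of some pair, so 23 + 1 = 24.

24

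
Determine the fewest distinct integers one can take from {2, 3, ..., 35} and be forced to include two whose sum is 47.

23

A set avoiding the sum 47 can contain at most one of each pair {x, 47−x}, plus the 10 elements whose complement lies outside the range.
The integers 2, …, 23 (22 of them) are such a set: any two sum to at least 2+3 = 5 and at most 22+23 = 45 < 47.
Any 23rd integer completes one of the 12 pairs, so 23 choices force a sum of 47.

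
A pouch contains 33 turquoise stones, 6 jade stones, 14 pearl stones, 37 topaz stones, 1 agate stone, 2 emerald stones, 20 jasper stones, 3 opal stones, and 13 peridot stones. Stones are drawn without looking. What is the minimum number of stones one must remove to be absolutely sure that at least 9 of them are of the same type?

An adversary could hand out at most 8 stones per type (4 types run out sooner): 8 + 6 + 8 + 8 + 1 + 2 + 8 + 3 + 8 = 52 stones and still no type has 9.
One more stone lands in a type already at 8, so 53 draws are enough and 52 are not.

53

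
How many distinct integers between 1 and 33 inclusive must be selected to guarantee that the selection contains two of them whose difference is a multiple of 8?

9

Integers whose pairwise differences are multiples of 8 are exactly those sharing a remainder mod 8. The 8 residue classes mod 8 are the pigeonholes.
With 8 integers one could put 1 in each residue class and have no class reach 2.
The 9th integer pushes some class to 2, so 8·1 + 1 = 9.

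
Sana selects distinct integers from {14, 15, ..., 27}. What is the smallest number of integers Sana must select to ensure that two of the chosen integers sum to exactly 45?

10

Group the elements by complementary pair {x, 45−x}: {18,27}, {19,26}, {20,25}, …, giving 5 two-element pairs and 4 integers whose partner 45−x falls outside [14,27].
Treating each of those 9 groups as a pigeonhole, one can pick one integer per group — 9 integers — with no two summing to 45.
The 10th integer lands in an occupied pair, forcing a sum of 45.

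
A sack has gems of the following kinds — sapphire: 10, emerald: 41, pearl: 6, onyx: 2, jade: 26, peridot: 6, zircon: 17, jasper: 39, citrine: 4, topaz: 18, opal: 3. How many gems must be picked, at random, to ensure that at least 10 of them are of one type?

76

An adversary could hand out at most 9 gems per type (5 types run out sooner): 9 + 9 + 6 + 2 + 9 + 6 + 9 + 9 + 4 + 9 + 3 = 75 gems and still no type has 10.
One more gem lands in a type already at 9, so 76 draws are enough and 75 are not.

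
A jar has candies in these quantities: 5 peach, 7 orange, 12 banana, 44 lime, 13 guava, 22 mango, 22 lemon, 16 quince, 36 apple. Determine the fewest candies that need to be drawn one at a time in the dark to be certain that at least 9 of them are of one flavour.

69

The 9 flavours are the holes; the candies drawn are the pigeons.
To avoid 9 of any one flavour, the worst case takes at most 8 of each flavour, or every candy of a flavour that has fewer than 8.
That gives 5 + 7 + 8 + 8 + 8 + 8 + 8 + 8 + 8 = 68 candies with no flavour reaching 9.
The next candy forces some flavour to 9, so 68 + 1 = 69.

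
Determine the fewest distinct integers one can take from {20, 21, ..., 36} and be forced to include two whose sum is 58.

11

Group the elements by complementary pair {x, 58−x}: {22,36}, {23,35}, {24,34}, …, giving 7 two-element pairs; the single value 29 (it cannot pair with itself since the integers are distinct); and 2 integers whose partner 58−x falls outside [20,36].
By pigeonhole, treating each of those 10 groups as a pigeonhole, one can pick one integer per group — 10 integers — with no two summing to 58.
The 11th integer lands in an occupied pair, forcing a sum of 58.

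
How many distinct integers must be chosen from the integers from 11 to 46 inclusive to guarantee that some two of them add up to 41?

27

Group the elements by complementary pair {x, 41−x}: {11,30}, {12,29}, {13,28}, …, giving 10 two-element pairs and 16 integers whose partner 41−x falls outside [11,46].
Treating each of those 26 groups as a pigeonhole, one can pick one integer per group — 26 integers — with no two summing to 41.
The 27th integer lands in an occupied pair, forcing a sum of 41.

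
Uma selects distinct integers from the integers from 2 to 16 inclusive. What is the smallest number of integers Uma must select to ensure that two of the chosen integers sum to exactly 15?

Group the elements by complementary pair {x, 15−x}: {2,13}, {3,12}, {4,11}, …, giving 6 two-element pairs and 3 integers whose partner 15−x falls outside [2,16].
By pigeonhole, treating each of those 9 groups as a pigeonhole, one can pick one integer per group — 9 integers — with no two summing to 15.
The 10th integer lands in an occupied pair, forcing a sum of 15.

10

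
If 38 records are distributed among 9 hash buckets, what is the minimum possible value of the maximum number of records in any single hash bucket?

The 9 hash buckets are the holes and the 38 records are the pigeons.
If every hash bucket held at most 4 records, the total would be at most 9 × 4 = 36, which is less than 38.
So some hash bucket holds at least ⌈38/9⌉ = 5 records.

5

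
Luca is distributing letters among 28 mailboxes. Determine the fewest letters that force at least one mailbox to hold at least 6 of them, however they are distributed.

141

With 140 letters one could put exactly 5 in each of the 28 mailboxes, and no mailbox would reach 6.
Pigeonhole: one more letter must land in a mailbox that already has 5, giving it 6.
So 28 × 5 + 1 = 141 letters are required.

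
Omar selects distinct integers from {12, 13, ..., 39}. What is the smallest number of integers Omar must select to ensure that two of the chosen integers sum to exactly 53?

16

Two chosen integers sum to 53 exactly when both halves of some pair {x, 53−x} with 14 ≤ x ≤ 53−x ≤ 39 are chosen — 13 such pairs.
The remaining 2 elements (those with no distinct partner in range) can never complete a 53-sum, so the worst case takes all of them and one from each pair: 2 + 13 = 15.
Pigeonhole: the 16th integer has to be the second member of some pair, so 15 + 1 = 16.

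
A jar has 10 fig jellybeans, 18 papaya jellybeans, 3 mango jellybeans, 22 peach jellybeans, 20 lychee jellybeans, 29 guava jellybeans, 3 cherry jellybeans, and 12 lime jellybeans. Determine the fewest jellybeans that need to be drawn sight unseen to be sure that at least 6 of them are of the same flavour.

37

The 8 flavours are the holes; the jellybeans drawn are the pigeons.
To avoid 6 of any one flavour, the worst case takes at most 5 of each flavour, or every jellybean of a flavour that has fewer than 5.
That gives 5 + 5 + 3 + 5 + 5 + 5 + 3 + 5 = 36 jellybeans with no flavour reaching 6.
The next jellybean forces some flavour to 6, so 36 + 1 = 37.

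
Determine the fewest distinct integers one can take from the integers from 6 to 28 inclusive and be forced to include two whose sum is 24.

Two chosen integers sum to 24 exactly when both halves of some pair {x, 24−x} with 6 ≤ x ≤ 24−x ≤ 18 are chosen — 6 such pairs.
The remaining 11 elements (those with no distinct partner in range) can never complete a 24-sum, so the worst case takes all of them and one from each pair: 11 + 6 = 17.
The 18th integer has to be the second member of some pair, so 17 + 1 = 18.

18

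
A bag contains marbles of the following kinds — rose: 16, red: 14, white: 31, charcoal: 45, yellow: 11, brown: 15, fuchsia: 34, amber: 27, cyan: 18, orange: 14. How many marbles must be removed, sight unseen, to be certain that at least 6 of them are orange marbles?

In the worst case for collecting orange marbles, every non-orange marble comes out first.
There are 16 + 14 + 31 + 45 + 11 + 15 + 34 + 27 + 18 = 211 non-orange marbles altogether.
After those, each further marble must be orange, so 211 + 6 = 217 draws guarantee 6 orange marbles.

217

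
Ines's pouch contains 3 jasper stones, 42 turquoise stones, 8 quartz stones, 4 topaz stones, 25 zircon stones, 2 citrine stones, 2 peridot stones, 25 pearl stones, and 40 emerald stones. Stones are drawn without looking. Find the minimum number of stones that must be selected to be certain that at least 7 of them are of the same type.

42

Pigeonhole: the 9 types are the holes; the stones drawn are the pigeons.
To avoid 7 of any one type, the worst case takes at most 6 of each type, or every stone of a type that has fewer than 6.
That gives 3 + 6 + 6 + 4 + 6 + 2 + 2 + 6 + 6 = 41 stones with no type reaching 7.
The next stone forces some type to 7, so 41 + 1 = 42.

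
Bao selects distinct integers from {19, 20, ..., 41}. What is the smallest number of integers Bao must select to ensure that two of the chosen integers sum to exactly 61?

Two chosen integers sum to 61 exactly when both halves of some pair {x, 61−x} with 20 ≤ x ≤ 61−x ≤ 41 are chosen — 11 such pairs.
The remaining 1 element (those with no distinct partner in range) can never complete a 61-sum, so the worst case takes all of them and one from each pair: 1 + 11 = 12.
By pigeonhole, the 13th integer has to be the second member of some pair, so 12 + 1 = 13.

13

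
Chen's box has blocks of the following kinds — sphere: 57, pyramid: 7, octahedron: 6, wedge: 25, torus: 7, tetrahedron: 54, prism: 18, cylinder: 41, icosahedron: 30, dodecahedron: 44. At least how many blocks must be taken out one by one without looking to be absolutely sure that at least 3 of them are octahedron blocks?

In the worst case for collecting octahedron blocks, every non-octahedron block comes out first.
There are 57 + 7 + 25 + 7 + 54 + 18 + 41 + 30 + 44 = 283 non-octahedron blocks altogether.
After those, each further block must be octahedron, so 283 + 3 = 286 draws guarantee 3 octahedron blocks.

286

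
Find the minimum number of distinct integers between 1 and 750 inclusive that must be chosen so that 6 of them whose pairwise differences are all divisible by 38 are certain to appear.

191

Integers whose pairwise differences are multiples of 38 are exactly those sharing a remainder mod 38. By pigeonhole, the 38 residue classes mod 38 are the pigeonholes.
With 190 integers one could put 5 in each residue class and have no class reach 6.
The 191st integer pushes some class to 6, so 38·5 + 1 = 191.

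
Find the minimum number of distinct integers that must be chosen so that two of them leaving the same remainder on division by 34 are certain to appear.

The 34 residue classes mod 34 are the pigeonholes.
With 34 integers one could put 1 in each residue class and have no class reach 2.
The 35th integer pushes some class to 2, so 34·1 + 1 = 35.

35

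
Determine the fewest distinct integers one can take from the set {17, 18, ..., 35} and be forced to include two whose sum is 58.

Group the elements by complementary pair {x, 58−x}: {23,35}, {24,34}, {25,33}, …, giving 6 two-element pairs; the single value 29 (it cannot pair with itself since the integers are distinct); and 6 integers whose partner 58−x falls outside [17,35].
Treating each of those 13 groups as a pigeonhole, one can pick one integer per group — 13 integers — with no two summing to 58.
The 14th integer lands in an occupied pair, forcing a sum of 58.

14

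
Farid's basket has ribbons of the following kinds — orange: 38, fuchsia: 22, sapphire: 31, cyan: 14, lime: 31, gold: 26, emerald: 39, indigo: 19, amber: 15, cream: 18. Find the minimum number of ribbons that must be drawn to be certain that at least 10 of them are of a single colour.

By the pigeonhole principle, the 10 colours are the holes; the ribbons drawn are the pigeons.
To avoid 10 of any one colour, the worst case takes at most 9 of each colour.
That gives 9 + 9 + 9 + 9 + 9 + 9 + 9 + 9 + 9 + 9 = 90 ribbons with no colour reaching 10.
The next ribbon forces some colour to 10, so 90 + 1 = 91.

91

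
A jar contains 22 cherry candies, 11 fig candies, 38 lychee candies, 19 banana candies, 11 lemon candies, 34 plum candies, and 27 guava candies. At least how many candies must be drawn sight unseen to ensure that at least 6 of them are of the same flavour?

36

By the pigeonhole principle, the 7 flavours are the holes; the candies drawn are the pigeons.
To avoid 6 of any one flavour, the worst case takes at most 5 of each flavour.
That gives 5 + 5 + 5 + 5 + 5 + 5 + 5 = 35 candies with no flavour reaching 6.
The next candy forces some flavour to 6, so 35 + 1 = 36.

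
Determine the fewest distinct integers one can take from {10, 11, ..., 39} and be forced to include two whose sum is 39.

A set avoiding the sum 39 can contain at most one of each pair {x, 39−x}, plus the 10 elements whose complement lies outside the range.
The integers 20, …, 39 (20 of them) are such a set: any two sum to at least 20+21 = 41 > 39.
By pigeonhole, any 21st integer completes one of the 10 pairs, so 21 choices force a sum of 39.

21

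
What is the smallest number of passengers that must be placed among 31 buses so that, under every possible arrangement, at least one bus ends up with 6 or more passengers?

With 155 passengers one could put exactly 5 in each of the 31 buses, and no bus would reach 6.
Pigeonhole: one more passenger must land in a bus that already has 5, giving it 6.
So 31 × 5 + 1 = 156 passengers are required.

156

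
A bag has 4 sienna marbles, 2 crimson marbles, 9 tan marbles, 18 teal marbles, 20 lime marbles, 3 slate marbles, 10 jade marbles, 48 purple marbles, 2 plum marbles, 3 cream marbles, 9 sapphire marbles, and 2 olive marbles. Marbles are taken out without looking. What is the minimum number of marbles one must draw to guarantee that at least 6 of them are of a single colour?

47

An adversary could hand out at most 5 marbles per colour (6 colours run out sooner): 4 + 2 + 5 + 5 + 5 + 3 + 5 + 5 + 2 + 3 + 5 + 2 = 46 marbles and still no colour has 6.
By the pigeonhole principle, one more marble lands in a colour already at 5, so 47 draws are enough and 46 are not.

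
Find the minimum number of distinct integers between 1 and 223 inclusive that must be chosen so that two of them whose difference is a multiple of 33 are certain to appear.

34

Integers whose pairwise differences are multiples of 33 are exactly those sharing a remainder mod 33. The 33 residue classes mod 33 are the pigeonholes.
With 33 integers one could put 1 in each residue class and have no class reach 2.
The 34th integer pushes some class to 2, so 33·1 + 1 = 34.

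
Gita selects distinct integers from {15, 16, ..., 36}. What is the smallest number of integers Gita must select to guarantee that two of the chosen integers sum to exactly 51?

Two chosen integers sum to 51 exactly when both halves of some pair {x, 51−x} with 15 ≤ x ≤ 51−x ≤ 36 are chosen — 11 such pairs.
Every element belongs to one of those pairs, so the worst case picks one from each: 11 integers.
By pigeonhole, the 12th integer has to be the second member of some pair, so 11 + 1 = 12.

12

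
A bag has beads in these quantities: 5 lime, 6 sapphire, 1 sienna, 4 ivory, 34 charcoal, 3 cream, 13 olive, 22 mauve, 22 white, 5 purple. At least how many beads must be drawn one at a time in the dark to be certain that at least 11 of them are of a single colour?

An adversary could hand out at most 10 beads per colour (6 colours run out sooner): 5 + 6 + 1 + 4 + 10 + 3 + 10 + 10 + 10 + 5 = 64 beads and still no colour has 11.
By pigeonhole, one more bead lands in a colour already at 10, so 65 draws are enough and 64 are not.

65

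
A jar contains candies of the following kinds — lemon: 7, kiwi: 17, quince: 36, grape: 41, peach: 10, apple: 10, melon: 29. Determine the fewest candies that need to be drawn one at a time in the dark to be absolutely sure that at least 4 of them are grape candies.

113

In the worst case for collecting grape candies, every non-grape candy comes out first.
There are 7 + 17 + 36 + 10 + 10 + 29 = 109 non-grape candies altogether.
After those, each further candy must be grape, so 109 + 4 = 113 draws guarantee 4 grape candies.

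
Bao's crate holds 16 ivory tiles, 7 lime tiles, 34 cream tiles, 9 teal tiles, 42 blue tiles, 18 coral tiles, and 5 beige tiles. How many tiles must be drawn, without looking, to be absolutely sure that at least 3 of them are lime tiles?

In the worst case for collecting lime tiles, every non-lime tile comes out first.
There are 16 + 34 + 9 + 42 + 18 + 5 = 124 non-lime tiles altogether.
After those, each further tile must be lime, so 124 + 3 = 127 draws guarantee 3 lime tiles.

127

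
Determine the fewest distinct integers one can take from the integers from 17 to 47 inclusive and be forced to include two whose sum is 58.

A set avoiding the sum 58 can contain at most one of each pair {x, 58−x}, plus the 7 elements whose complement lies outside the range or equal to its own complement.
The integers 29, …, 47 (19 of them) are such a set: any two sum to at least 29+30 = 59 > 58.
Any 20th integer completes one of the 12 pairs, so 20 choices force a sum of 58.

20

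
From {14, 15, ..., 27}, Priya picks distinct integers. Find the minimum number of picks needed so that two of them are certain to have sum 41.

Group the elements by complementary pair {x, 41−x}: {14,27}, {15,26}, {16,25}, …, giving 7 two-element pairs.
Pigeonhole: treating each of those 7 groups as a pigeonhole, one can pick one integer per group — 7 integers — with no two summing to 41.
The 8th integer lands in an occupied pair, forcing a sum of 41.

8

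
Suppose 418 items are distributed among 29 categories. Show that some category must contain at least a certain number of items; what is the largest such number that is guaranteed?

By the pigeonhole principle, the 29 categories are the holes and the 418 items are the pigeons.
If every category held at most 14 items, the total would be at most 29 × 14 = 406, which is less than 418.
So some category holds at least ⌈418/29⌉ = 15 items.

15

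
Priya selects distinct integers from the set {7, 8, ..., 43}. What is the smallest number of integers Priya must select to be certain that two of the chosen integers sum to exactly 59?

24

Two chosen integers sum to 59 exactly when both halves of some pair {x, 59−x} with 16 ≤ x ≤ 59−x ≤ 43 are chosen — 14 such pairs.
The remaining 9 elements (those with no distinct partner in range) can never complete a 59-sum, so the worst case takes all of them and one from each pair: 9 + 14 = 23.
The 24th integer has to be the second member of some pair, so 23 + 1 = 24.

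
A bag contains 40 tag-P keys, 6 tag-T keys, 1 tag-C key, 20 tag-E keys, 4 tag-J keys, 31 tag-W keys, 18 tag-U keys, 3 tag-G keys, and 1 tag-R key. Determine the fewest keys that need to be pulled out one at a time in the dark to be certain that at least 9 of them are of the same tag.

48

The 9 tags are the holes; the keys drawn are the pigeons.
To avoid 9 of any one tag, the worst case takes at most 8 of each tag, or every key of a tag that has fewer than 8.
That gives 8 + 6 + 1 + 8 + 4 + 8 + 8 + 3 + 1 = 47 keys with no tag reaching 9.
The next key forces some tag to 9, so 47 + 1 = 48.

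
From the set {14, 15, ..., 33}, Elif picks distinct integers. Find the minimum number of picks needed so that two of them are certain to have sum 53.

14

Group the elements by complementary pair {x, 53−x}: {20,33}, {21,32}, {22,31}, …, giving 7 two-element pairs and 6 integers whose partner 53−x falls outside [14,33].
Treating each of those 13 groups as a pigeonhole, one can pick one integer per group — 13 integers — with no two summing to 53.
The 14th integer lands in an occupied pair, forcing a sum of 53.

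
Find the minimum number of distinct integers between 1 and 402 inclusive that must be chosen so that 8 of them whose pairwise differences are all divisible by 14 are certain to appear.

Integers whose pairwise differences are multiples of 14 are exactly those sharing a remainder mod 14. By the pigeonhole principle, the 14 residue classes mod 14 are the pigeonholes.
With 98 integers one could put 7 in each residue class and have no class reach 8.
The 99th integer pushes some class to 8, so 14·7 + 1 = 99.

99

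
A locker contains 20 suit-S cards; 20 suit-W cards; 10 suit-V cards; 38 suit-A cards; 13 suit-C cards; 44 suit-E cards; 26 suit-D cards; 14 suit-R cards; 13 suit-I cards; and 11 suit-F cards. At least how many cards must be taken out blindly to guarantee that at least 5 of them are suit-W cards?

In the worst case for collecting suit-W cards, every non-suit-W card comes out first.
There are 20 + 10 + 38 + 13 + 44 + 26 + 14 + 13 + 11 = 189 non-suit-W cards altogether.
After those, each further card must be suit-W, so 189 + 5 = 194 draws guarantee 5 suit-W cards.

194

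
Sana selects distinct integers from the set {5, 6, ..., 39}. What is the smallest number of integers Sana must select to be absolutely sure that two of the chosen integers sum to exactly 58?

26

Group the elements by complementary pair {x, 58−x}: {19,39}, {20,38}, {21,37}, …, giving 10 two-element pairs, the single value 29 (it cannot pair with itself since the integers are distinct), and 14 integers whose partner 58−x falls outside [5,39].
Treating each of those 25 groups as a pigeonhole, one can pick one integer per group — 25 integers — with no two summing to 58.
The 26th integer lands in an occupied pair, forcing a sum of 58.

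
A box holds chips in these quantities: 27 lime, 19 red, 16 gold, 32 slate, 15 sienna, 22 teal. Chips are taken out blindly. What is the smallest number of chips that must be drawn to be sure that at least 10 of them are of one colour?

55

An adversary could hand out at most 9 chips per colour: 9 + 9 + 9 + 9 + 9 + 9 = 54 chips and still no colour has 10.
One more chip lands in a colour already at 9, so 55 draws are enough and 54 are not.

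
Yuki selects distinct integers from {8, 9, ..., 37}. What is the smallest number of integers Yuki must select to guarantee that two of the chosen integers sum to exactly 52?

20

Group the elements by complementary pair {x, 52−x}: {15,37}, {16,36}, {17,35}, …, giving 11 two-element pairs, the single value 26 (it cannot pair with itself since the integers are distinct), and 7 integers whose partner 52−x falls outside [8,37].
By pigeonhole, treating each of those 19 groups as a pigeonhole, one can pick one integer per group — 19 integers — with no two summing to 52.
The 20th integer lands in an occupied pair, forcing a sum of 52.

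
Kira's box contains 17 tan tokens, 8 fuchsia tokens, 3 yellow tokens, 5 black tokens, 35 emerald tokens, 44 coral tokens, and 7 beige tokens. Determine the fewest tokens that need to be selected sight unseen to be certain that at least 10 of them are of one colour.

51

The 7 colours are the holes; the tokens drawn are the pigeons.
To avoid 10 of any one colour, the worst case takes at most 9 of each colour, or every token of a colour that has fewer than 9.
That gives 9 + 8 + 3 + 5 + 9 + 9 + 7 = 50 tokens with no colour reaching 10.
The next token forces some colour to 10, so 50 + 1 = 51.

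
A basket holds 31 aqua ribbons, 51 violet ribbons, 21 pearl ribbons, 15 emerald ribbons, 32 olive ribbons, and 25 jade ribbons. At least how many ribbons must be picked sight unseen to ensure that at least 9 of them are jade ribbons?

In the worst case for collecting jade ribbons, every non-jade ribbon comes out first.
There are 31 + 51 + 21 + 15 + 32 = 150 non-jade ribbons altogether.
After those, each further ribbon must be jade, so 150 + 9 = 159 draws guarantee 9 jade ribbons.

159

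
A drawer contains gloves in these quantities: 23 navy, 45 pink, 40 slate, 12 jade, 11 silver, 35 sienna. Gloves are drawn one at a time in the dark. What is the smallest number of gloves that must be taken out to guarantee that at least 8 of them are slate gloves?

134

In the worst case for collecting slate gloves, every non-slate glove comes out first.
There are 23 + 45 + 12 + 11 + 35 = 126 non-slate gloves altogether.
After those, each further glove must be slate, so 126 + 8 = 134 draws guarantee 8 slate gloves.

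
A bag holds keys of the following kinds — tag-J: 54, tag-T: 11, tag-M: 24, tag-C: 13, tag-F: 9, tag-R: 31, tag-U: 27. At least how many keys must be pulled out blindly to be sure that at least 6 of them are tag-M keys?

In the worst case for collecting tag-M keys, every non-tag-M key comes out first.
There are 54 + 11 + 13 + 9 + 31 + 27 = 145 non-tag-M keys altogether.
After those, each further key must be tag-M, so 145 + 6 = 151 draws guarantee 6 tag-M keys.

151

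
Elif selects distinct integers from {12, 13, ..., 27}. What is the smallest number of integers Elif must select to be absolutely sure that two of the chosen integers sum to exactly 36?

Two chosen integers sum to 36 exactly when both halves of some pair {x, 36−x} with 12 ≤ x ≤ 36−x ≤ 24 are chosen — 6 such pairs.
The remaining 4 elements (those with no distinct partner in range) can never complete a 36-sum, so the worst case takes all of them and one from each pair: 4 + 6 = 10.
By the pigeonhole principle, the 11th integer has to be the second member of some pair, so 10 + 1 = 11.

11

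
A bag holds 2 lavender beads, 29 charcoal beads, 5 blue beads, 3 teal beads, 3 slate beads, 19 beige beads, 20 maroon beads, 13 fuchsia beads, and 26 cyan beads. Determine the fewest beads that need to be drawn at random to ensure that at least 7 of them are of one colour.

An adversary could hand out at most 6 beads per colour (4 colours run out sooner): 2 + 6 + 5 + 3 + 3 + 6 + 6 + 6 + 6 = 43 beads and still no colour has 7.
One more bead lands in a colour already at 6, so 44 draws are enough and 43 are not.

44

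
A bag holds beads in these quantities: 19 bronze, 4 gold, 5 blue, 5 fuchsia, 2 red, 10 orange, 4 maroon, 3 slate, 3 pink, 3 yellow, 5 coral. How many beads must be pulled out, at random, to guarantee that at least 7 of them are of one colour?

47

Pigeonhole: the 11 colours are the holes; the beads drawn are the pigeons.
To avoid 7 of any one colour, the worst case takes at most 6 of each colour, or every bead of a colour that has fewer than 6.
That gives 6 + 4 + 5 + 5 + 2 + 6 + 4 + 3 + 3 + 3 + 5 = 46 beads with no colour reaching 7.
The next bead forces some colour to 7, so 46 + 1 = 47.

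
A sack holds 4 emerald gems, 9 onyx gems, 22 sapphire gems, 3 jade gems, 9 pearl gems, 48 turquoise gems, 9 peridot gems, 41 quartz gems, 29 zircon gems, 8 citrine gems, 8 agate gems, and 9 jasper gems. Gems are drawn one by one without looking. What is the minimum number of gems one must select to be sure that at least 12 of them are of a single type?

An adversary could hand out at most 11 gems per type (8 types run out sooner): 4 + 9 + 11 + 3 + 9 + 11 + 9 + 11 + 11 + 8 + 8 + 9 = 103 gems and still no type has 12.
One more gem lands in a type already at 11, so 104 draws are enough and 103 are not.

104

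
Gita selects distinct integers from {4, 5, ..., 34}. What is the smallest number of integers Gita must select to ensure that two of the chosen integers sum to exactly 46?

21

Two chosen integers sum to 46 exactly when both halves of some pair {x, 46−x} with 12 ≤ x ≤ 46−x ≤ 34 are chosen — 11 such pairs.
The remaining 9 elements (those with no distinct partner in range) can never complete a 46-sum, so the worst case takes all of them and one from each pair: 9 + 11 = 20.
By the pigeonhole principle, the 21st integer has to be the second member of some pair, so 20 + 1 = 21.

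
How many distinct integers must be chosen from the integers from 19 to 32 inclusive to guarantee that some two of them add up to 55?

A set avoiding the sum 55 can contain at most one of each pair {x, 55−x}, plus the 4 elements whose complement lies outside the range.
The integers 19, …, 27 (9 of them) are such a set: any two sum to at least 19+20 = 39 and at most 26+27 = 53 < 55.
By the pigeonhole principle, any 10th integer completes one of the 5 pairs, so 10 choices force a sum of 55.

10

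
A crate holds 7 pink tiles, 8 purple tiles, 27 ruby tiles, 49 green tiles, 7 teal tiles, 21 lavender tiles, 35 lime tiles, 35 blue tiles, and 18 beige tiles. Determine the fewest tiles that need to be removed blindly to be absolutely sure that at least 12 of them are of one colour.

89

An adversary could hand out at most 11 tiles per colour (pink, purple, teal run out sooner): 7 + 8 + 11 + 11 + 7 + 11 + 11 + 11 + 11 = 88 tiles and still no colour has 12.
One more tile lands in a colour already at 11, so 89 draws are enough and 88 are not.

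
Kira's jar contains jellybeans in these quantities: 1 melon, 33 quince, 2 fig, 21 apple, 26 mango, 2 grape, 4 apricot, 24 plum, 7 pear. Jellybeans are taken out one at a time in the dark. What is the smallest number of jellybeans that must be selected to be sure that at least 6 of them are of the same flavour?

35

An adversary could hand out at most 5 jellybeans per flavour (4 flavours run out sooner): 1 + 5 + 2 + 5 + 5 + 2 + 4 + 5 + 5 = 34 jellybeans and still no flavour has 6.
One more jellybean lands in a flavour already at 5, so 35 draws are enough and 34 are not.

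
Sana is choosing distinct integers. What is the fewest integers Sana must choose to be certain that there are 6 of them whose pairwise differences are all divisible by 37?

Integers whose pairwise differences are multiples of 37 are exactly those sharing a remainder mod 37. By the pigeonhole principle, the 37 residue classes mod 37 are the pigeonholes.
With 185 integers one could put 5 in each residue class and have no class reach 6.
The 186th integer pushes some class to 6, so 37·5 + 1 = 186.

186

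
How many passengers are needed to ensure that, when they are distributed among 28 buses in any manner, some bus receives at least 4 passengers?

With 84 passengers one could put exactly 3 in each of the 28 buses, and no bus would reach 4.
Pigeonhole: one more passenger must land in a bus that already has 3, giving it 4.
So 28 × 3 + 1 = 85 passengers are required.

85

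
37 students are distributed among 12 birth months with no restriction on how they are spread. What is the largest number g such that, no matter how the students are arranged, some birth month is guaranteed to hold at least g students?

4

The 12 birth months are the holes and the 37 students are the pigeons.
If every birth month held at most 3 students, the total would be at most 12 × 3 = 36, which is less than 37.
So some birth month holds at least ⌈37/12⌉ = 4 students.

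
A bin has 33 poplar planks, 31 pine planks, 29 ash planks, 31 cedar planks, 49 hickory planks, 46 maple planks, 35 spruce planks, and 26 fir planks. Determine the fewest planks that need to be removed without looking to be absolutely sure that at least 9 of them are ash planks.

In the worst case for collecting ash planks, every non-ash plank comes out first.
There are 33 + 31 + 31 + 49 + 46 + 35 + 26 = 251 non-ash planks altogether.
After those, each further plank must be ash, so 251 + 9 = 260 draws guarantee 9 ash planks.

260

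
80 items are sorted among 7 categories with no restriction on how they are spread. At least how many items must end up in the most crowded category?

12

The 7 categories are the holes and the 80 items are the pigeons.
If every category held at most 11 items, the total would be at most 7 × 11 = 77, which is less than 80.
So some category holds at least ⌈80/7⌉ = 12 items.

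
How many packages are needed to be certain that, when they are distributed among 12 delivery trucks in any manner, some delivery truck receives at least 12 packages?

133

With 132 packages one could put exactly 11 in each of the 12 delivery trucks, and no delivery truck would reach 12.
One more package must land in a delivery truck that already has 11, giving it 12.
So 12 × 11 + 1 = 133 packages are required.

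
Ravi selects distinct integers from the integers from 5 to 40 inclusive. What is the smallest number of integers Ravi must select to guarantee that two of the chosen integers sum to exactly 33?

25

Group the elements by complementary pair {x, 33−x}: {5,28}, {6,27}, {7,26}, …, giving 12 two-element pairs and 12 integers whose partner 33−x falls outside [5,40].
Pigeonhole: treating each of those 24 groups as a pigeonhole, one can pick one integer per group — 24 integers — with no two summing to 33.
The 25th integer lands in an occupied pair, forcing a sum of 33.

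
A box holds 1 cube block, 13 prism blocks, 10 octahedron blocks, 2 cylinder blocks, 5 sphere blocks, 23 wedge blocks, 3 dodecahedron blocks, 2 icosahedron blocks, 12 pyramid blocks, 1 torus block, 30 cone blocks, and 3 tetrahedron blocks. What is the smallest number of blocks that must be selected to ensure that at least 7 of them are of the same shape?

Pigeonhole: the 12 shapes are the holes; the blocks drawn are the pigeons.
To avoid 7 of any one shape, the worst case takes at most 6 of each shape, or every block of a shape that has fewer than 6.
That gives 1 + 6 + 6 + 2 + 5 + 6 + 3 + 2 + 6 + 1 + 6 + 3 = 47 blocks with no shape reaching 7.
The next block forces some shape to 7, so 47 + 1 = 48.

48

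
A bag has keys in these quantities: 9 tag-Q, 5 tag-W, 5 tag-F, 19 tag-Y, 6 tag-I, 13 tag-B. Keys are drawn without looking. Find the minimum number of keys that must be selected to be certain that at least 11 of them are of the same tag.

46

An adversary could hand out at most 10 keys per tag (4 tags run out sooner): 9 + 5 + 5 + 10 + 6 + 10 = 45 keys and still no tag has 11.
By the pigeonhole principle, one more key lands in a tag already at 10, so 46 draws are enough and 45 are not.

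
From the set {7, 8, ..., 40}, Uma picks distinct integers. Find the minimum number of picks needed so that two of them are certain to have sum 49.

19

Group the elements by complementary pair {x, 49−x}: {9,40}, {10,39}, {11,38}, …, giving 16 two-element pairs and 2 integers whose partner 49−x falls outside [7,40].
Pigeonhole: treating each of those 18 groups as a pigeonhole, one can pick one integer per group — 18 integers — with no two summing to 49.
The 19th integer lands in an occupied pair, forcing a sum of 49.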